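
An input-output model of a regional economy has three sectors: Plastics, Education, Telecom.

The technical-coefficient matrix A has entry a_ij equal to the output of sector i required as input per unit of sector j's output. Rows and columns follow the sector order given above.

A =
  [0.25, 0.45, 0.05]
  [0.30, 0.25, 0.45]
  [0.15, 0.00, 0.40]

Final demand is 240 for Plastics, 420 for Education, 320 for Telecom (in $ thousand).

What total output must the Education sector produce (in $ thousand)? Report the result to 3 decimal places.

x_2 = 1623.810

I − A =
  [   0.75    -0.45    -0.05]
  [  -0.30     0.75    -0.45]
  [  -0.15     0.00     0.60]
Cofactors of I−A, C_ij = (−1)^(i+j)·(minor ij) (rows/columns in the sector order above):
  C_11 = (0.75)(0.60) − (-0.45)(0.00) = 0.4500
  C_12 = −[(-0.30)(0.60) − (-0.45)(-0.15)] = 0.2475
  C_13 = (-0.30)(0.00) − (0.75)(-0.15) = 0.1125
  C_21 = −[(-0.45)(0.60) − (-0.05)(0.00)] = 0.2700
  C_22 = (0.75)(0.60) − (-0.05)(-0.15) = 0.4425
  C_23 = −[(0.75)(0.00) − (-0.45)(-0.15)] = 0.0675
  C_31 = (-0.45)(-0.45) − (-0.05)(0.75) = 0.2400
  C_32 = −[(0.75)(-0.45) − (-0.05)(-0.30)] = 0.3525
  C_33 = (0.75)(0.75) − (-0.45)(-0.30) = 0.4275
det(I−A) = Σ_j (I−A)_1j·C_1j = (0.75)(0.4500) + (-0.45)(0.2475) + (-0.05)(0.1125) = 0.2205
adj(I−A) = Cᵀ =
  [ 0.4500   0.2700   0.2400]
  [ 0.2475   0.4425   0.3525]
  [ 0.1125   0.0675   0.4275]
(I − A)⁻¹ = adj(I−A) / det(I−A) ≈
  [   2.0408     1.2245     1.0884]
  [   1.1224     2.0068     1.5986]
  [   0.5102     0.3061     1.9388]
x = (I − A)⁻¹ d = adj(I−A)·d / det(I−A), with det(I−A) = 0.2205:
  x_1 = (0.4500·240 + 0.2700·420 + 0.2400·320) / 0.2205 = 298.20 / 0.2205 ≈ 1352.381
  x_2 = (0.2475·240 + 0.4425·420 + 0.3525·320) / 0.2205 = 358.05 / 0.2205 ≈ 1623.810
  x_3 = (0.1125·240 + 0.0675·420 + 0.4275·320) / 0.2205 = 192.15 / 0.2205 ≈ 871.429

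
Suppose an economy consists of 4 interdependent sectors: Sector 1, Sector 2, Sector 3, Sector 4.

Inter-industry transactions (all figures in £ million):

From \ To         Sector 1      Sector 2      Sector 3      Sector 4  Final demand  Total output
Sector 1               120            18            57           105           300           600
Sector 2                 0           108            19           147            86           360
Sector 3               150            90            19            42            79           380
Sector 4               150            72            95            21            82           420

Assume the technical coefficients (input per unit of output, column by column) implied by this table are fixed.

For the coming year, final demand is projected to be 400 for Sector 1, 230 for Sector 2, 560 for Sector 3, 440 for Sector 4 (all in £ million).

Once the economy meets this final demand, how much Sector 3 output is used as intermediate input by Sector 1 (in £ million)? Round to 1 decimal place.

Technical coefficients a_ij = z_ij / X_j:
  a_11 = 120/600 = 0.20, a_21 = 0/600 = 0.00, a_31 = 150/600 = 0.25, a_41 = 150/600 = 0.25
  a_12 = 18/360 = 0.05, a_22 = 108/360 = 0.30, a_32 = 90/360 = 0.25, a_42 = 72/360 = 0.20
  a_13 = 57/380 = 0.15, a_23 = 19/380 = 0.05, a_33 = 19/380 = 0.05, a_43 = 95/380 = 0.25
  a_14 = 105/420 = 0.25, a_24 = 147/420 = 0.35, a_34 = 42/420 = 0.10, a_44 = 21/420 = 0.05
I − A =
  [   0.80    -0.05    -0.15    -0.25]
  [   0.00     0.70    -0.05    -0.35]
  [  -0.25    -0.25     0.95    -0.10]
  [  -0.25    -0.20    -0.25     0.95]
Compute the cofactors C_ij = (−1)^(i+j)·(3×3 minor ij) of I−A; the adjugate is their transpose:
adj(I−A) = Cᵀ =
  [ 0.513000   0.145625   0.142250   0.203625]
  [ 0.118125   0.587625   0.118000   0.260000]
  [ 0.188125   0.216000   0.427875   0.174125]
  [ 0.209375   0.218875   0.174875   0.495125]
det(I−A) = Σ_j (I−A)_1j·C_1j = (0.80)(0.513000) + (-0.05)(0.118125) + (-0.15)(0.188125) + (-0.25)(0.209375) = 0.32393125
(I − A)⁻¹ = adj(I−A) / det(I−A) ≈
  [   1.5837     0.4496     0.4391     0.6286]
  [   0.3647     1.8140     0.3643     0.8026]
  [   0.5808     0.6668     1.3209     0.5375]
  [   0.6464     0.6757     0.5399     1.5285]
First solve x = (I − A)⁻¹ d = adj(I−A)·d / det(I−A); in particular x_1 = (0.513000·400 + 0.145625·230 + 0.142250·560 + 0.203625·440) / 0.32393125 = 407.94875 / 0.32393125 ≈ 1259.368.
Intermediate flow from 3 to 1: z_31 = a_31 · x_1 = 0.25 × 407.94875 / 0.32393125 = 101.9871875 / 0.32393125 ≈ 314.8.

z_31 = 314.8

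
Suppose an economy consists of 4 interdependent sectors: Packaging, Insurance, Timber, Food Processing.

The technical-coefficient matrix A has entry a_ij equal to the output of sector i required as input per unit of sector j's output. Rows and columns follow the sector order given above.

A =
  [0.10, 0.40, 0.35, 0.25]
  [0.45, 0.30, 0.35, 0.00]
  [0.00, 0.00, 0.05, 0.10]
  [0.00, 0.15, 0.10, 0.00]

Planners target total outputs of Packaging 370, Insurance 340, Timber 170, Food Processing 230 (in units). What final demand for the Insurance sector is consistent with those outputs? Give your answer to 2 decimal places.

d_2 = 12.00

I − A =
  [   0.90    -0.40    -0.35    -0.25]
  [  -0.45     0.70    -0.35     0.00]
  [   0.00     0.00     0.95    -0.10]
  [   0.00    -0.15    -0.10     1.00]
d = (I − A) x:
  d_1 = (+0.90)·370 + (-0.40)·340 + (-0.35)·170 + (-0.25)·230 = 80.00
  d_2 = (-0.45)·370 + (+0.70)·340 + (-0.35)·170 + (+0.00)·230 = 12.00
  d_3 = (+0.00)·370 + (+0.00)·340 + (+0.95)·170 + (-0.10)·230 = 138.50
  d_4 = (+0.00)·370 + (-0.15)·340 + (-0.10)·170 + (+1.00)·230 = 162.00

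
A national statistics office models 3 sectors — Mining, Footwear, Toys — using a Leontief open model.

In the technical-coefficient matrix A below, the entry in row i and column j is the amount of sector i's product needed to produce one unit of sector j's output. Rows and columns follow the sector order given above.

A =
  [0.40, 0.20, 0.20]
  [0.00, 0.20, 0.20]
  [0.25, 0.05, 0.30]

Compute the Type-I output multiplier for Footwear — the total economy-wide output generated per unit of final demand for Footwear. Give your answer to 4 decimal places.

I − A =
  [   0.60    -0.20    -0.20]
  [   0.00     0.80    -0.20]
  [  -0.25    -0.05     0.70]
Cofactors of I−A, C_ij = (−1)^(i+j)·(minor ij) (rows/columns in the sector order above):
  C_11 = (0.80)(0.70) − (-0.20)(-0.05) = 0.5500
  C_12 = −[(0.00)(0.70) − (-0.20)(-0.25)] = 0.0500
  C_13 = (0.00)(-0.05) − (0.80)(-0.25) = 0.2000
  C_21 = −[(-0.20)(0.70) − (-0.20)(-0.05)] = 0.1500
  C_22 = (0.60)(0.70) − (-0.20)(-0.25) = 0.3700
  C_23 = −[(0.60)(-0.05) − (-0.20)(-0.25)] = 0.0800
  C_31 = (-0.20)(-0.20) − (-0.20)(0.80) = 0.2000
  C_32 = −[(0.60)(-0.20) − (-0.20)(0.00)] = 0.1200
  C_33 = (0.60)(0.80) − (-0.20)(0.00) = 0.4800
det(I−A) = Σ_j (I−A)_1j·C_1j = (0.60)(0.5500) + (-0.20)(0.0500) + (-0.20)(0.2000) = 0.2800
adj(I−A) = Cᵀ =
  [ 0.5500   0.1500   0.2000]
  [ 0.0500   0.3700   0.1200]
  [ 0.2000   0.0800   0.4800]
(I − A)⁻¹ = adj(I−A) / det(I−A) ≈
  [   1.96429     0.53571     0.71429]
  [   0.17857     1.32143     0.42857]
  [   0.71429     0.28571     1.71429]
The output multiplier for sector j is the column-j sum of the Leontief inverse (I − A)⁻¹ = adj(I−A) / det(I−A).
Column 2 of adj(I−A): (0.1500, 0.3700, 0.0800); det(I−A) = 0.2800.
m_2 = (0.1500 + 0.3700 + 0.0800) / 0.2800 = 0.60 / 0.2800 ≈ 2.1429.

m_2 = 2.1429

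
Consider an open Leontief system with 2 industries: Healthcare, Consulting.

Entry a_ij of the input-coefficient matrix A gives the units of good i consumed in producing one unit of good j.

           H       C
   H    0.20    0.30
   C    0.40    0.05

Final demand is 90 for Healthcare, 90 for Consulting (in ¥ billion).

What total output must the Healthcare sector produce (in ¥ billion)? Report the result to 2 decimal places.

I − A =
  [   0.80    -0.30]
  [  -0.40     0.95]
det(I−A) = (0.80)(0.95) − (-0.30)(-0.40) = 0.6400
adj(I−A) = [[0.95, 0.30], [0.40, 0.80]]
(I − A)⁻¹ = adj(I−A) / det(I−A) ≈
  [   1.4844     0.4688]
  [   0.6250     1.2500]
x = (I − A)⁻¹ d = adj(I−A)·d / det(I−A), with det(I−A) = 0.6400:
  x_H = (0.95·90 + 0.30·90) / 0.6400 = 112.50 / 0.6400 ≈ 175.78
  x_C = (0.40·90 + 0.80·90) / 0.6400 = 108.00 / 0.6400 = 168.75

x_H = 175.78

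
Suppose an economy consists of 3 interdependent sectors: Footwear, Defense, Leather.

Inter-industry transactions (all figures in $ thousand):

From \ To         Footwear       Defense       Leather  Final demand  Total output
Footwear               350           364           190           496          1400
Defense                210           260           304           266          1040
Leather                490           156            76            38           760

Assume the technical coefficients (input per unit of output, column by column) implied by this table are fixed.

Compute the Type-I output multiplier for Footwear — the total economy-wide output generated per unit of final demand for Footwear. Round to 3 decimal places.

m_1 = 4.000

Technical coefficients a_ij = z_ij / X_j:
  a_11 = 350/1400 = 0.25, a_21 = 210/1400 = 0.15, a_31 = 490/1400 = 0.35
  a_12 = 364/1040 = 0.35, a_22 = 260/1040 = 0.25, a_32 = 156/1040 = 0.15
  a_13 = 190/760 = 0.25, a_23 = 304/760 = 0.40, a_33 = 76/760 = 0.10
I − A =
  [   0.75    -0.35    -0.25]
  [  -0.15     0.75    -0.40]
  [  -0.35    -0.15     0.90]
Cofactors of I−A, C_ij = (−1)^(i+j)·(minor ij) (rows/columns in the sector order above):
  C_11 = (0.75)(0.90) − (-0.40)(-0.15) = 0.6150
  C_12 = −[(-0.15)(0.90) − (-0.40)(-0.35)] = 0.2750
  C_13 = (-0.15)(-0.15) − (0.75)(-0.35) = 0.2850
  C_21 = −[(-0.35)(0.90) − (-0.25)(-0.15)] = 0.3525
  C_22 = (0.75)(0.90) − (-0.25)(-0.35) = 0.5875
  C_23 = −[(0.75)(-0.15) − (-0.35)(-0.35)] = 0.2350
  C_31 = (-0.35)(-0.40) − (-0.25)(0.75) = 0.3275
  C_32 = −[(0.75)(-0.40) − (-0.25)(-0.15)] = 0.3375
  C_33 = (0.75)(0.75) − (-0.35)(-0.15) = 0.5100
det(I−A) = Σ_j (I−A)_1j·C_1j = (0.75)(0.6150) + (-0.35)(0.2750) + (-0.25)(0.2850) = 0.29375
adj(I−A) = Cᵀ =
  [ 0.6150   0.3525   0.3275]
  [ 0.2750   0.5875   0.3375]
  [ 0.2850   0.2350   0.5100]
(I − A)⁻¹ = adj(I−A) / det(I−A) ≈
  [   2.0936     1.2000     1.1149]
  [   0.9362     2.0000     1.1489]
  [   0.9702     0.8000     1.7362]
The output multiplier for sector j is the column-j sum of the Leontief inverse (I − A)⁻¹ = adj(I−A) / det(I−A).
Column 1 of adj(I−A): (0.6150, 0.2750, 0.2850); det(I−A) = 0.29375.
m_1 = (0.6150 + 0.2750 + 0.2850) / 0.29375 = 1.175 / 0.29375 = 4.000.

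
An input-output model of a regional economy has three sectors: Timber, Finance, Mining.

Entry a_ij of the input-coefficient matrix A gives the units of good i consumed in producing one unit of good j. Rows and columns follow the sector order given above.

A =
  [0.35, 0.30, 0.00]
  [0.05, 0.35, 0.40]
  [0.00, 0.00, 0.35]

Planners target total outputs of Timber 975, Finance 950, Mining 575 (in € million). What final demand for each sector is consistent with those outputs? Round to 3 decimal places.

I − A =
  [   0.65    -0.30     0.00]
  [  -0.05     0.65    -0.40]
  [   0.00     0.00     0.65]
d = (I − A) x:
  d_T = (+0.65)·975 + (-0.30)·950 + (+0.00)·575 = 348.750
  d_F = (-0.05)·975 + (+0.65)·950 + (-0.40)·575 = 338.750
  d_M = (+0.00)·975 + (+0.00)·950 + (+0.65)·575 = 373.750

d_T = 348.750, d_F = 338.750, d_M = 373.750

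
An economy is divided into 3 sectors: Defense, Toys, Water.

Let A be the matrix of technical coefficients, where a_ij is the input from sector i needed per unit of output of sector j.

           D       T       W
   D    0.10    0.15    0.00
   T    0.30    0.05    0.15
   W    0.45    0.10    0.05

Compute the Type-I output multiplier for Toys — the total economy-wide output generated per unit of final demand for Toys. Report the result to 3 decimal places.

I − A =
  [   0.90    -0.15     0.00]
  [  -0.30     0.95    -0.15]
  [  -0.45    -0.10     0.95]
Cofactors of I−A, C_ij = (−1)^(i+j)·(minor ij) (rows/columns in the sector order above):
  C_11 = (0.95)(0.95) − (-0.15)(-0.10) = 0.8875
  C_12 = −[(-0.30)(0.95) − (-0.15)(-0.45)] = 0.3525
  C_13 = (-0.30)(-0.10) − (0.95)(-0.45) = 0.4575
  C_21 = −[(-0.15)(0.95) − (0.00)(-0.10)] = 0.1425
  C_22 = (0.90)(0.95) − (0.00)(-0.45) = 0.8550
  C_23 = −[(0.90)(-0.10) − (-0.15)(-0.45)] = 0.1575
  C_31 = (-0.15)(-0.15) − (0.00)(0.95) = 0.0225
  C_32 = −[(0.90)(-0.15) − (0.00)(-0.30)] = 0.1350
  C_33 = (0.90)(0.95) − (-0.15)(-0.30) = 0.8100
det(I−A) = Σ_j (I−A)_1j·C_1j = (0.90)(0.8875) + (-0.15)(0.3525) + (0.00)(0.4575) = 0.745875
adj(I−A) = Cᵀ =
  [ 0.8875   0.1425   0.0225]
  [ 0.3525   0.8550   0.1350]
  [ 0.4575   0.1575   0.8100]
(I − A)⁻¹ = adj(I−A) / det(I−A) ≈
  [   1.1899     0.1911     0.0302]
  [   0.4726     1.1463     0.1810]
  [   0.6134     0.2112     1.0860]
The output multiplier for sector j is the column-j sum of the Leontief inverse (I − A)⁻¹ = adj(I−A) / det(I−A).
Column T of adj(I−A): (0.1425, 0.8550, 0.1575); det(I−A) = 0.745875.
m_T = (0.1425 + 0.8550 + 0.1575) / 0.745875 = 1.155 / 0.745875 ≈ 1.549.

m_T = 1.549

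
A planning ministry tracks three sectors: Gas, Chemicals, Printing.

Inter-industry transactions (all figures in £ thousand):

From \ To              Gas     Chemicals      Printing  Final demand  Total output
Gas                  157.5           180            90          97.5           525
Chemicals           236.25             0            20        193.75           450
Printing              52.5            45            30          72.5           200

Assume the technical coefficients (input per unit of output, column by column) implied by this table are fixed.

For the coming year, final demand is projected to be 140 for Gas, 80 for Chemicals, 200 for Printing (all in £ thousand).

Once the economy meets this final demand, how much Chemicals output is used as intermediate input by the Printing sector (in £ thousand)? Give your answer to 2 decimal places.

Technical coefficients a_ij = z_ij / X_j:
  a_GG = 157.5/525 = 0.30, a_CG = 236.25/525 = 0.45, a_PG = 52.5/525 = 0.10
  a_GC = 180/450 = 0.40, a_CC = 0/450 = 0.00, a_PC = 45/450 = 0.10
  a_GP = 90/200 = 0.45, a_CP = 20/200 = 0.10, a_PP = 30/200 = 0.15
I − A =
  [   0.70    -0.40    -0.45]
  [  -0.45     1.00    -0.10]
  [  -0.10    -0.10     0.85]
Cofactors of I−A, C_ij = (−1)^(i+j)·(minor ij) (rows/columns in the sector order above):
  C_11 = (1.00)(0.85) − (-0.10)(-0.10) = 0.8400
  C_12 = −[(-0.45)(0.85) − (-0.10)(-0.10)] = 0.3925
  C_13 = (-0.45)(-0.10) − (1.00)(-0.10) = 0.1450
  C_21 = −[(-0.40)(0.85) − (-0.45)(-0.10)] = 0.3850
  C_22 = (0.70)(0.85) − (-0.45)(-0.10) = 0.5500
  C_23 = −[(0.70)(-0.10) − (-0.40)(-0.10)] = 0.1100
  C_31 = (-0.40)(-0.10) − (-0.45)(1.00) = 0.4900
  C_32 = −[(0.70)(-0.10) − (-0.45)(-0.45)] = 0.2725
  C_33 = (0.70)(1.00) − (-0.40)(-0.45) = 0.5200
det(I−A) = Σ_j (I−A)_1j·C_1j = (0.70)(0.8400) + (-0.40)(0.3925) + (-0.45)(0.1450) = 0.36575
adj(I−A) = Cᵀ =
  [ 0.8400   0.3850   0.4900]
  [ 0.3925   0.5500   0.2725]
  [ 0.1450   0.1100   0.5200]
(I − A)⁻¹ = adj(I−A) / det(I−A) ≈
  [   2.2967     1.0526     1.3397]
  [   1.0731     1.5038     0.7450]
  [   0.3964     0.3008     1.4217]
First solve x = (I − A)⁻¹ d = adj(I−A)·d / det(I−A); in particular x_P = (0.1450·140 + 0.1100·80 + 0.5200·200) / 0.36575 = 133.10 / 0.36575 ≈ 363.9098.
Intermediate flow from C to P: z_CP = a_CP · x_P = 0.10 × 133.10 / 0.36575 = 13.31 / 0.36575 ≈ 36.39.

z_CP = 36.39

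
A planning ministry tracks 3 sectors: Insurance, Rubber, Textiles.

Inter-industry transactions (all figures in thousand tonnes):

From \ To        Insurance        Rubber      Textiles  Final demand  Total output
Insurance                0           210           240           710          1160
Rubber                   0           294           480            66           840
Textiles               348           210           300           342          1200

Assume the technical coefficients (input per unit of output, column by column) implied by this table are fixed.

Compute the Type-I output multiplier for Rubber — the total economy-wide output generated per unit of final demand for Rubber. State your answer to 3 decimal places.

m_R = 3.932

Technical coefficients a_ij = z_ij / X_j:
  a_II = 0/1160 = 0.00, a_RI = 0/1160 = 0.00, a_TI = 348/1160 = 0.30
  a_IR = 210/840 = 0.25, a_RR = 294/840 = 0.35, a_TR = 210/840 = 0.25
  a_IT = 240/1200 = 0.20, a_RT = 480/1200 = 0.40, a_TT = 300/1200 = 0.25
I − A =
  [   1.00    -0.25    -0.20]
  [   0.00     0.65    -0.40]
  [  -0.30    -0.25     0.75]
Cofactors of I−A, C_ij = (−1)^(i+j)·(minor ij) (rows/columns in the sector order above):
  C_11 = (0.65)(0.75) − (-0.40)(-0.25) = 0.3875
  C_12 = −[(0.00)(0.75) − (-0.40)(-0.30)] = 0.1200
  C_13 = (0.00)(-0.25) − (0.65)(-0.30) = 0.1950
  C_21 = −[(-0.25)(0.75) − (-0.20)(-0.25)] = 0.2375
  C_22 = (1.00)(0.75) − (-0.20)(-0.30) = 0.6900
  C_23 = −[(1.00)(-0.25) − (-0.25)(-0.30)] = 0.3250
  C_31 = (-0.25)(-0.40) − (-0.20)(0.65) = 0.2300
  C_32 = −[(1.00)(-0.40) − (-0.20)(0.00)] = 0.4000
  C_33 = (1.00)(0.65) − (-0.25)(0.00) = 0.6500
det(I−A) = Σ_j (I−A)_1j·C_1j = (1.00)(0.3875) + (-0.25)(0.1200) + (-0.20)(0.1950) = 0.3185
adj(I−A) = Cᵀ =
  [ 0.3875   0.2375   0.2300]
  [ 0.1200   0.6900   0.4000]
  [ 0.1950   0.3250   0.6500]
(I − A)⁻¹ = adj(I−A) / det(I−A) ≈
  [   1.2166     0.7457     0.7221]
  [   0.3768     2.1664     1.2559]
  [   0.6122     1.0204     2.0408]
The output multiplier for sector j is the column-j sum of the Leontief inverse (I − A)⁻¹ = adj(I−A) / det(I−A).
Column R of adj(I−A): (0.2375, 0.6900, 0.3250); det(I−A) = 0.3185.
m_R = (0.2375 + 0.6900 + 0.3250) / 0.3185 = 1.2525 / 0.3185 ≈ 3.932.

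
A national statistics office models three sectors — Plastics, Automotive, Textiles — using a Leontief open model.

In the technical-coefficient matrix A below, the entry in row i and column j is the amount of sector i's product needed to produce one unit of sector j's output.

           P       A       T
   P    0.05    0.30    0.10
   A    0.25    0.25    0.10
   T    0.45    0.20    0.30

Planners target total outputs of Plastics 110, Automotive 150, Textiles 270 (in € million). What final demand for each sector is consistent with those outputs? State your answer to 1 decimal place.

d_P = 32.5, d_A = 58.0, d_T = 109.5

I − A =
  [   0.95    -0.30    -0.10]
  [  -0.25     0.75    -0.10]
  [  -0.45    -0.20     0.70]
d = (I − A) x:
  d_P = (+0.95)·110 + (-0.30)·150 + (-0.10)·270 = 32.5
  d_A = (-0.25)·110 + (+0.75)·150 + (-0.10)·270 = 58.0
  d_T = (-0.45)·110 + (-0.20)·150 + (+0.70)·270 = 109.5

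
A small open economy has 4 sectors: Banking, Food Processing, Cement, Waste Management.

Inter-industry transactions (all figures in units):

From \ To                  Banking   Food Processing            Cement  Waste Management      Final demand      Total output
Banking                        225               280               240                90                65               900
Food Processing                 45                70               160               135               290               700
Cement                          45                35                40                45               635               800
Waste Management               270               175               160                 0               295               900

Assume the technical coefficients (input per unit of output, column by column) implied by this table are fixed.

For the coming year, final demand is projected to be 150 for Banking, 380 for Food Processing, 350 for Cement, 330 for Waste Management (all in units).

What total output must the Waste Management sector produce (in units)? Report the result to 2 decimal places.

x_W = 885.92

Technical coefficients a_ij = z_ij / X_j:
  a_BB = 225/900 = 0.25, a_FB = 45/900 = 0.05, a_CB = 45/900 = 0.05, a_WB = 270/900 = 0.30
  a_BF = 280/700 = 0.40, a_FF = 70/700 = 0.10, a_CF = 35/700 = 0.05, a_WF = 175/700 = 0.25
  a_BC = 240/800 = 0.30, a_FC = 160/800 = 0.20, a_CC = 40/800 = 0.05, a_WC = 160/800 = 0.20
  a_BW = 90/900 = 0.10, a_FW = 135/900 = 0.15, a_CW = 45/900 = 0.05, a_WW = 0/900 = 0.00
I − A =
  [   0.75    -0.40    -0.30    -0.10]
  [  -0.05     0.90    -0.20    -0.15]
  [  -0.05    -0.05     0.95    -0.05]
  [  -0.30    -0.25    -0.20     1.00]
Compute the cofactors C_ij = (−1)^(i+j)·(3×3 minor ij) of I−A; the adjugate is their transpose:
adj(I−A) = Cᵀ =
  [ 0.796375   0.419500   0.373750   0.161250]
  [ 0.104250   0.656000   0.196000   0.118625]
  [ 0.062000   0.072625   0.580625   0.046125]
  [ 0.277375   0.304375   0.277250   0.596500]
det(I−A) = Σ_j (I−A)_1j·C_1j = (0.75)(0.796375) + (-0.40)(0.104250) + (-0.30)(0.062000) + (-0.10)(0.277375) = 0.50924375
(I − A)⁻¹ = adj(I−A) / det(I−A) ≈
  [   1.5638     0.8238     0.7339     0.3166]
  [   0.2047     1.2882     0.3849     0.2329]
  [   0.1217     0.1426     1.1402     0.0906]
  [   0.5447     0.5977     0.5444     1.1713]
x = (I − A)⁻¹ d = adj(I−A)·d / det(I−A), with det(I−A) = 0.50924375:
  x_B = (0.796375·150 + 0.419500·380 + 0.373750·350 + 0.161250·330) / 0.50924375 = 462.89125 / 0.50924375 ≈ 908.98
  x_F = (0.104250·150 + 0.656000·380 + 0.196000·350 + 0.118625·330) / 0.50924375 = 372.66375 / 0.50924375 ≈ 731.80
  x_C = (0.062000·150 + 0.072625·380 + 0.580625·350 + 0.046125·330) / 0.50924375 = 255.3375 / 0.50924375 ≈ 501.41
  x_W = (0.277375·150 + 0.304375·380 + 0.277250·350 + 0.596500·330) / 0.50924375 = 451.15125 / 0.50924375 ≈ 885.92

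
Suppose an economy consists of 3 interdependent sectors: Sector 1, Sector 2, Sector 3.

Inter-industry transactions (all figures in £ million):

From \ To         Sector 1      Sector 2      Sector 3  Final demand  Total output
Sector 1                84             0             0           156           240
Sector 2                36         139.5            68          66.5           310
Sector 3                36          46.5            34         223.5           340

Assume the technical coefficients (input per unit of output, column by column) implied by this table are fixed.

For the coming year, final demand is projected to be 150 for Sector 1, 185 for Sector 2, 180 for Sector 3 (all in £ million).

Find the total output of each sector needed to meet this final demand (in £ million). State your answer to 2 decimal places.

Technical coefficients a_ij = z_ij / X_j:
  a_11 = 84/240 = 0.35, a_21 = 36/240 = 0.15, a_31 = 36/240 = 0.15
  a_12 = 0/310 = 0.00, a_22 = 139.5/310 = 0.45, a_32 = 46.5/310 = 0.15
  a_13 = 0/340 = 0.00, a_23 = 68/340 = 0.20, a_33 = 34/340 = 0.10
I − A =
  [   0.65     0.00     0.00]
  [  -0.15     0.55    -0.20]
  [  -0.15    -0.15     0.90]
Cofactors of I−A, C_ij = (−1)^(i+j)·(minor ij) (rows/columns in the sector order above):
  C_11 = (0.55)(0.90) − (-0.20)(-0.15) = 0.4650
  C_12 = −[(-0.15)(0.90) − (-0.20)(-0.15)] = 0.1650
  C_13 = (-0.15)(-0.15) − (0.55)(-0.15) = 0.1050
  C_21 = −[(0.00)(0.90) − (0.00)(-0.15)] = 0.0000
  C_22 = (0.65)(0.90) − (0.00)(-0.15) = 0.5850
  C_23 = −[(0.65)(-0.15) − (0.00)(-0.15)] = 0.0975
  C_31 = (0.00)(-0.20) − (0.00)(0.55) = 0.0000
  C_32 = −[(0.65)(-0.20) − (0.00)(-0.15)] = 0.1300
  C_33 = (0.65)(0.55) − (0.00)(-0.15) = 0.3575
det(I−A) = Σ_j (I−A)_1j·C_1j = (0.65)(0.4650) + (0.00)(0.1650) + (0.00)(0.1050) = 0.30225
adj(I−A) = Cᵀ =
  [ 0.4650   0.0000   0.0000]
  [ 0.1650   0.5850   0.1300]
  [ 0.1050   0.0975   0.3575]
(I − A)⁻¹ = adj(I−A) / det(I−A) ≈
  [   1.5385     0.0000     0.0000]
  [   0.5459     1.9355     0.4301]
  [   0.3474     0.3226     1.1828]
x = (I − A)⁻¹ d = adj(I−A)·d / det(I−A), with det(I−A) = 0.30225:
  x_1 = (0.4650·150 + 0.0000·185 + 0.0000·180) / 0.30225 = 69.75 / 0.30225 ≈ 230.77
  x_2 = (0.1650·150 + 0.5850·185 + 0.1300·180) / 0.30225 = 156.375 / 0.30225 ≈ 517.37
  x_3 = (0.1050·150 + 0.0975·185 + 0.3575·180) / 0.30225 = 98.1375 / 0.30225 ≈ 324.69

x_1 = 230.77, x_2 = 517.37, x_3 = 324.69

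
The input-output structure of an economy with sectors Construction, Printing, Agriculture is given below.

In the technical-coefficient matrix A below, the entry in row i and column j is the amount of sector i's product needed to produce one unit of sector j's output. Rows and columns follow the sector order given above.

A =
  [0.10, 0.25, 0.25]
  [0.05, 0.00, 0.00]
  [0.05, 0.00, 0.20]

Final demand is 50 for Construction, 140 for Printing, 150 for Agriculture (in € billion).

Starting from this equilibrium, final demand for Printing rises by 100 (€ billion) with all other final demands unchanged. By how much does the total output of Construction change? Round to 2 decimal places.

Δx_1 = 28.67

I − A =
  [   0.90    -0.25    -0.25]
  [  -0.05     1.00     0.00]
  [  -0.05     0.00     0.80]
Cofactors of I−A, C_ij = (−1)^(i+j)·(minor ij) (rows/columns in the sector order above):
  C_11 = (1.00)(0.80) − (0.00)(0.00) = 0.8000
  C_12 = −[(-0.05)(0.80) − (0.00)(-0.05)] = 0.0400
  C_13 = (-0.05)(0.00) − (1.00)(-0.05) = 0.0500
  C_21 = −[(-0.25)(0.80) − (-0.25)(0.00)] = 0.2000
  C_22 = (0.90)(0.80) − (-0.25)(-0.05) = 0.7075
  C_23 = −[(0.90)(0.00) − (-0.25)(-0.05)] = 0.0125
  C_31 = (-0.25)(0.00) − (-0.25)(1.00) = 0.2500
  C_32 = −[(0.90)(0.00) − (-0.25)(-0.05)] = 0.0125
  C_33 = (0.90)(1.00) − (-0.25)(-0.05) = 0.8875
det(I−A) = Σ_j (I−A)_1j·C_1j = (0.90)(0.8000) + (-0.25)(0.0400) + (-0.25)(0.0500) = 0.6975
adj(I−A) = Cᵀ =
  [ 0.8000   0.2000   0.2500]
  [ 0.0400   0.7075   0.0125]
  [ 0.0500   0.0125   0.8875]
(I − A)⁻¹ = adj(I−A) / det(I−A) ≈
  [   1.1470     0.2867     0.3584]
  [   0.0573     1.0143     0.0179]
  [   0.0717     0.0179     1.2724]
Δx = (I − A)⁻¹ Δd with Δd having +100 in the Printing component and 0 elsewhere.
So Δx_1 = L_12 · (+100), where L_12 = adj(I−A)_12 / det(I−A) = 0.2000 / 0.6975.
Δx_1 = 0.2000 × (+100) / 0.6975 = 20.00 / 0.6975 ≈ 28.67.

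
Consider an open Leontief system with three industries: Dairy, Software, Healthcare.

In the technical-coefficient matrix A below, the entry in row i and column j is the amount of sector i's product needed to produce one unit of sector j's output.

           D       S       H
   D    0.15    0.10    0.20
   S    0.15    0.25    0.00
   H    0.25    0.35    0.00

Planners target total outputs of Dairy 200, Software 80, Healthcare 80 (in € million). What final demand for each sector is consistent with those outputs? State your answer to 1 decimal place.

d_D = 146.0, d_S = 30.0, d_H = 2.0

I − A =
  [   0.85    -0.10    -0.20]
  [  -0.15     0.75     0.00]
  [  -0.25    -0.35     1.00]
d = (I − A) x:
  d_D = (+0.85)·200 + (-0.10)·80 + (-0.20)·80 = 146.0
  d_S = (-0.15)·200 + (+0.75)·80 + (+0.00)·80 = 30.0
  d_H = (-0.25)·200 + (-0.35)·80 + (+1.00)·80 = 2.0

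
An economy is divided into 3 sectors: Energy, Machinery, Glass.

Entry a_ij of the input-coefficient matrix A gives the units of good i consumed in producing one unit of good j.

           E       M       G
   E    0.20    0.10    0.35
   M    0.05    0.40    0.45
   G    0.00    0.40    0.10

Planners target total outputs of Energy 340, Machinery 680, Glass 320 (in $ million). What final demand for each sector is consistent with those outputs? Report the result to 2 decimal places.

I − A =
  [   0.80    -0.10    -0.35]
  [  -0.05     0.60    -0.45]
  [   0.00    -0.40     0.90]
d = (I − A) x:
  d_E = (+0.80)·340 + (-0.10)·680 + (-0.35)·320 = 92.00
  d_M = (-0.05)·340 + (+0.60)·680 + (-0.45)·320 = 247.00
  d_G = (+0.00)·340 + (-0.40)·680 + (+0.90)·320 = 16.00

d_E = 92.00, d_M = 247.00, d_G = 16.00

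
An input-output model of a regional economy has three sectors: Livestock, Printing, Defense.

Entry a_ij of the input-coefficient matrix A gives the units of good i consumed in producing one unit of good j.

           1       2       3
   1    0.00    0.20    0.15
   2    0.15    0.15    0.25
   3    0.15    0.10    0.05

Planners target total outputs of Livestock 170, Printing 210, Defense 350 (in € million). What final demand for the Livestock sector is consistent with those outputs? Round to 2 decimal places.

d_1 = 75.50

I − A =
  [   1.00    -0.20    -0.15]
  [  -0.15     0.85    -0.25]
  [  -0.15    -0.10     0.95]
d = (I − A) x:
  d_1 = (+1.00)·170 + (-0.20)·210 + (-0.15)·350 = 75.50
  d_2 = (-0.15)·170 + (+0.85)·210 + (-0.25)·350 = 65.50
  d_3 = (-0.15)·170 + (-0.10)·210 + (+0.95)·350 = 286.00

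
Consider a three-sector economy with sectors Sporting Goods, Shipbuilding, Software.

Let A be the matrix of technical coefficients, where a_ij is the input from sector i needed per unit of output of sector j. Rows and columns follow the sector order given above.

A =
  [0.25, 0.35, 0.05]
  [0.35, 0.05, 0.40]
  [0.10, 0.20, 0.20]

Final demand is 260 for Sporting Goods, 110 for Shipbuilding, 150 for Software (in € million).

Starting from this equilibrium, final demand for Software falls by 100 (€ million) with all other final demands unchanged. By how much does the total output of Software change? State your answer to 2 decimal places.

Δx_3 = -151.38

I − A =
  [   0.75    -0.35    -0.05]
  [  -0.35     0.95    -0.40]
  [  -0.10    -0.20     0.80]
Cofactors of I−A, C_ij = (−1)^(i+j)·(minor ij) (rows/columns in the sector order above):
  C_11 = (0.95)(0.80) − (-0.40)(-0.20) = 0.6800
  C_12 = −[(-0.35)(0.80) − (-0.40)(-0.10)] = 0.3200
  C_13 = (-0.35)(-0.20) − (0.95)(-0.10) = 0.1650
  C_21 = −[(-0.35)(0.80) − (-0.05)(-0.20)] = 0.2900
  C_22 = (0.75)(0.80) − (-0.05)(-0.10) = 0.5950
  C_23 = −[(0.75)(-0.20) − (-0.35)(-0.10)] = 0.1850
  C_31 = (-0.35)(-0.40) − (-0.05)(0.95) = 0.1875
  C_32 = −[(0.75)(-0.40) − (-0.05)(-0.35)] = 0.3175
  C_33 = (0.75)(0.95) − (-0.35)(-0.35) = 0.5900
det(I−A) = Σ_j (I−A)_1j·C_1j = (0.75)(0.6800) + (-0.35)(0.3200) + (-0.05)(0.1650) = 0.38975
adj(I−A) = Cᵀ =
  [ 0.6800   0.2900   0.1875]
  [ 0.3200   0.5950   0.3175]
  [ 0.1650   0.1850   0.5900]
(I − A)⁻¹ = adj(I−A) / det(I−A) ≈
  [   1.7447     0.7441     0.4811]
  [   0.8210     1.5266     0.8146]
  [   0.4233     0.4747     1.5138]
Δx = (I − A)⁻¹ Δd with Δd having -100 in the Software component and 0 elsewhere.
So Δx_3 = L_33 · (-100), where L_33 = adj(I−A)_33 / det(I−A) = 0.5900 / 0.38975.
Δx_3 = 0.5900 × (-100) / 0.38975 = -59.00 / 0.38975 ≈ -151.38.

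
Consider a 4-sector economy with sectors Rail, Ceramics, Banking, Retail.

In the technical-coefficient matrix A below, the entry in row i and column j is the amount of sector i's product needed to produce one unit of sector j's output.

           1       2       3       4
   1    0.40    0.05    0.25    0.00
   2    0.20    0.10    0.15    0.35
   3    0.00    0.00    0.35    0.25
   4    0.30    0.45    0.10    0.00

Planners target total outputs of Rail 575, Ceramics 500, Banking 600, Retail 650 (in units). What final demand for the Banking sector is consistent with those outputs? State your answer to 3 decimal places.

d_3 = 227.500

I − A =
  [   0.60    -0.05    -0.25     0.00]
  [  -0.20     0.90    -0.15    -0.35]
  [   0.00     0.00     0.65    -0.25]
  [  -0.30    -0.45    -0.10     1.00]
d = (I − A) x:
  d_1 = (+0.60)·575 + (-0.05)·500 + (-0.25)·600 + (+0.00)·650 = 170.000
  d_2 = (-0.20)·575 + (+0.90)·500 + (-0.15)·600 + (-0.35)·650 = 17.500
  d_3 = (+0.00)·575 + (+0.00)·500 + (+0.65)·600 + (-0.25)·650 = 227.500
  d_4 = (-0.30)·575 + (-0.45)·500 + (-0.10)·600 + (+1.00)·650 = 192.500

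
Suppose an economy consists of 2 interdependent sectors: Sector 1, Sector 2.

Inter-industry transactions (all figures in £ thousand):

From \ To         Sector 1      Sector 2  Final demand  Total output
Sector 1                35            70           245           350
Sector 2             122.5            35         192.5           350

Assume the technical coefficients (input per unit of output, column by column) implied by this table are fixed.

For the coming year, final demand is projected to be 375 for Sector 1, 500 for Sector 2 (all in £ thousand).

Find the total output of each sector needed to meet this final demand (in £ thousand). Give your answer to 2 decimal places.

x_1 = 591.22, x_2 = 785.47

Technical coefficients a_ij = z_ij / X_j:
  a_11 = 35/350 = 0.10, a_21 = 122.5/350 = 0.35
  a_12 = 70/350 = 0.20, a_22 = 35/350 = 0.10
I − A =
  [   0.90    -0.20]
  [  -0.35     0.90]
det(I−A) = (0.90)(0.90) − (-0.20)(-0.35) = 0.7400
adj(I−A) = [[0.90, 0.20], [0.35, 0.90]]
(I − A)⁻¹ = adj(I−A) / det(I−A) ≈
  [   1.2162     0.2703]
  [   0.4730     1.2162]
x = (I − A)⁻¹ d = adj(I−A)·d / det(I−A), with det(I−A) = 0.7400:
  x_1 = (0.90·375 + 0.20·500) / 0.7400 = 437.50 / 0.7400 ≈ 591.22
  x_2 = (0.35·375 + 0.90·500) / 0.7400 = 581.25 / 0.7400 ≈ 785.47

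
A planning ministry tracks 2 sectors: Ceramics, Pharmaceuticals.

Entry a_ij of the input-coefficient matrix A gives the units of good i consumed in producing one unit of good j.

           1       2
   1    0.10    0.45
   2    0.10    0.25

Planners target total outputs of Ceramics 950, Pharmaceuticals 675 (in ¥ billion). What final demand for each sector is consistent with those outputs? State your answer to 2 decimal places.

I − A =
  [   0.90    -0.45]
  [  -0.10     0.75]
d = (I − A) x:
  d_1 = (+0.90)·950 + (-0.45)·675 = 551.25
  d_2 = (-0.10)·950 + (+0.75)·675 = 411.25

d_1 = 551.25, d_2 = 411.25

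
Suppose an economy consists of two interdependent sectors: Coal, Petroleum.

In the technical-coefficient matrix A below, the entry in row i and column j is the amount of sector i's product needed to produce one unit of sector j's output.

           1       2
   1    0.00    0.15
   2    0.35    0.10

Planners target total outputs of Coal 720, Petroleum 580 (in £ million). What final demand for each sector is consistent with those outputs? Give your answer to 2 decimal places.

I − A =
  [   1.00    -0.15]
  [  -0.35     0.90]
d = (I − A) x:
  d_1 = (+1.00)·720 + (-0.15)·580 = 633.00
  d_2 = (-0.35)·720 + (+0.90)·580 = 270.00

d_1 = 633.00, d_2 = 270.00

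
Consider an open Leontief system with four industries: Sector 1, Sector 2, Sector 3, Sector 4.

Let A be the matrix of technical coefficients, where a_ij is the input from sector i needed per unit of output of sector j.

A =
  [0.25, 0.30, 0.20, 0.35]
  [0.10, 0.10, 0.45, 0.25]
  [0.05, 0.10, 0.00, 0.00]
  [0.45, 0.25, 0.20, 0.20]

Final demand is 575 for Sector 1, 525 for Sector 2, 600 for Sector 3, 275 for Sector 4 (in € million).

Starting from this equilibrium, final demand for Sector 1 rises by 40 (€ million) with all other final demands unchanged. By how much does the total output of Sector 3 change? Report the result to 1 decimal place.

Δx_3 = 8.7

I − A =
  [   0.75    -0.30    -0.20    -0.35]
  [  -0.10     0.90    -0.45    -0.25]
  [  -0.05    -0.10     1.00     0.00]
  [  -0.45    -0.25    -0.20     0.80]
Compute the cofactors C_ij = (−1)^(i+j)·(3×3 minor ij) of I−A; the adjugate is their transpose:
adj(I−A) = Cᵀ =
  [ 0.616500   0.350500   0.356875   0.379250]
  [ 0.213000   0.431000   0.282125   0.227875]
  [ 0.052125   0.060625   0.284875   0.041750]
  [ 0.426375   0.347000   0.360125   0.593500]
det(I−A) = Σ_j (I−A)_1j·C_1j = (0.75)(0.616500) + (-0.30)(0.213000) + (-0.20)(0.052125) + (-0.35)(0.426375) = 0.23881875
(I − A)⁻¹ = adj(I−A) / det(I−A) ≈
  [   2.5815     1.4676     1.4943     1.5880]
  [   0.8919     1.8047     1.1813     0.9542]
  [   0.2183     0.2539     1.1929     0.1748]
  [   1.7853     1.4530     1.5079     2.4851]
Δx = (I − A)⁻¹ Δd with Δd having +40 in the Sector 1 component and 0 elsewhere.
So Δx_3 = L_31 · (+40), where L_31 = adj(I−A)_31 / det(I−A) = 0.052125 / 0.23881875.
Δx_3 = 0.052125 × (+40) / 0.23881875 = 2.085 / 0.23881875 ≈ 8.7.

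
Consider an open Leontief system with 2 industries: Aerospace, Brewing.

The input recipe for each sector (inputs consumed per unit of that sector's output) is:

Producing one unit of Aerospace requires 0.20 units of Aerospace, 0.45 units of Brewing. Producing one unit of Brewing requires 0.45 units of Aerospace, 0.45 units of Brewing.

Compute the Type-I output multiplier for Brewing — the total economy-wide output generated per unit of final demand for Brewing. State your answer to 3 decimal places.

I − A =
  [   0.80    -0.45]
  [  -0.45     0.55]
det(I−A) = (0.80)(0.55) − (-0.45)(-0.45) = 0.2375
adj(I−A) = [[0.55, 0.45], [0.45, 0.80]]
(I − A)⁻¹ = adj(I−A) / det(I−A) ≈
  [   2.3158     1.8947]
  [   1.8947     3.3684]
The output multiplier for sector j is the column-j sum of the Leontief inverse (I − A)⁻¹ = adj(I−A) / det(I−A).
Column B of adj(I−A): (0.45, 0.80); det(I−A) = 0.2375.
m_B = (0.45 + 0.80) / 0.2375 = 1.25 / 0.2375 ≈ 5.263.

m_B = 5.263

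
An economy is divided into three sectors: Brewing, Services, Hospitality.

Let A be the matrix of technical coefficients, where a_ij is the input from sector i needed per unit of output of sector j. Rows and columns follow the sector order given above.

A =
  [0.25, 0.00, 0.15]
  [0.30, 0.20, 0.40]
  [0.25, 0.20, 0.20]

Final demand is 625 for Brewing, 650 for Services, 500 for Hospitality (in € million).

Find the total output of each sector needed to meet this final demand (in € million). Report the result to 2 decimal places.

I − A =
  [   0.75     0.00    -0.15]
  [  -0.30     0.80    -0.40]
  [  -0.25    -0.20     0.80]
Cofactors of I−A, C_ij = (−1)^(i+j)·(minor ij) (rows/columns in the sector order above):
  C_11 = (0.80)(0.80) − (-0.40)(-0.20) = 0.5600
  C_12 = −[(-0.30)(0.80) − (-0.40)(-0.25)] = 0.3400
  C_13 = (-0.30)(-0.20) − (0.80)(-0.25) = 0.2600
  C_21 = −[(0.00)(0.80) − (-0.15)(-0.20)] = 0.0300
  C_22 = (0.75)(0.80) − (-0.15)(-0.25) = 0.5625
  C_23 = −[(0.75)(-0.20) − (0.00)(-0.25)] = 0.1500
  C_31 = (0.00)(-0.40) − (-0.15)(0.80) = 0.1200
  C_32 = −[(0.75)(-0.40) − (-0.15)(-0.30)] = 0.3450
  C_33 = (0.75)(0.80) − (0.00)(-0.30) = 0.6000
det(I−A) = Σ_j (I−A)_1j·C_1j = (0.75)(0.5600) + (0.00)(0.3400) + (-0.15)(0.2600) = 0.3810
adj(I−A) = Cᵀ =
  [ 0.5600   0.0300   0.1200]
  [ 0.3400   0.5625   0.3450]
  [ 0.2600   0.1500   0.6000]
(I − A)⁻¹ = adj(I−A) / det(I−A) ≈
  [   1.4698     0.0787     0.3150]
  [   0.8924     1.4764     0.9055]
  [   0.6824     0.3937     1.5748]
x = (I − A)⁻¹ d = adj(I−A)·d / det(I−A), with det(I−A) = 0.3810:
  x_1 = (0.5600·625 + 0.0300·650 + 0.1200·500) / 0.3810 = 429.50 / 0.3810 ≈ 1127.30
  x_2 = (0.3400·625 + 0.5625·650 + 0.3450·500) / 0.3810 = 750.625 / 0.3810 ≈ 1970.14
  x_3 = (0.2600·625 + 0.1500·650 + 0.6000·500) / 0.3810 = 560.00 / 0.3810 ≈ 1469.82

x_1 = 1127.30, x_2 = 1970.14, x_3 = 1469.82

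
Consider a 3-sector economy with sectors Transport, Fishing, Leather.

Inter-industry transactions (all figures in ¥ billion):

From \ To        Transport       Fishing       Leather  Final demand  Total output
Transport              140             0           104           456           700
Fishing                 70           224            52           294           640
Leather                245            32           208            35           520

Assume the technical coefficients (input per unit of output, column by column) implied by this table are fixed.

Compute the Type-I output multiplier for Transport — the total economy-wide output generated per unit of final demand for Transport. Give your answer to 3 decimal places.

m_1 = 2.725

Technical coefficients a_ij = z_ij / X_j:
  a_11 = 140/700 = 0.20, a_21 = 70/700 = 0.10, a_31 = 245/700 = 0.35
  a_12 = 0/640 = 0.00, a_22 = 224/640 = 0.35, a_32 = 32/640 = 0.05
  a_13 = 104/520 = 0.20, a_23 = 52/520 = 0.10, a_33 = 208/520 = 0.40
I − A =
  [   0.80     0.00    -0.20]
  [  -0.10     0.65    -0.10]
  [  -0.35    -0.05     0.60]
Cofactors of I−A, C_ij = (−1)^(i+j)·(minor ij) (rows/columns in the sector order above):
  C_11 = (0.65)(0.60) − (-0.10)(-0.05) = 0.3850
  C_12 = −[(-0.10)(0.60) − (-0.10)(-0.35)] = 0.0950
  C_13 = (-0.10)(-0.05) − (0.65)(-0.35) = 0.2325
  C_21 = −[(0.00)(0.60) − (-0.20)(-0.05)] = 0.0100
  C_22 = (0.80)(0.60) − (-0.20)(-0.35) = 0.4100
  C_23 = −[(0.80)(-0.05) − (0.00)(-0.35)] = 0.0400
  C_31 = (0.00)(-0.10) − (-0.20)(0.65) = 0.1300
  C_32 = −[(0.80)(-0.10) − (-0.20)(-0.10)] = 0.1000
  C_33 = (0.80)(0.65) − (0.00)(-0.10) = 0.5200
det(I−A) = Σ_j (I−A)_1j·C_1j = (0.80)(0.3850) + (0.00)(0.0950) + (-0.20)(0.2325) = 0.2615
adj(I−A) = Cᵀ =
  [ 0.3850   0.0100   0.1300]
  [ 0.0950   0.4100   0.1000]
  [ 0.2325   0.0400   0.5200]
(I − A)⁻¹ = adj(I−A) / det(I−A) ≈
  [   1.4723     0.0382     0.4971]
  [   0.3633     1.5679     0.3824]
  [   0.8891     0.1530     1.9885]
The output multiplier for sector j is the column-j sum of the Leontief inverse (I − A)⁻¹ = adj(I−A) / det(I−A).
Column 1 of adj(I−A): (0.3850, 0.0950, 0.2325); det(I−A) = 0.2615.
m_1 = (0.3850 + 0.0950 + 0.2325) / 0.2615 = 0.7125 / 0.2615 ≈ 2.725.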